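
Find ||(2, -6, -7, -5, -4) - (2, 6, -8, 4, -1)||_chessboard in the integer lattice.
12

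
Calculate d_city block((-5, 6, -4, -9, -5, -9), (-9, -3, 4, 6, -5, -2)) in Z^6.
43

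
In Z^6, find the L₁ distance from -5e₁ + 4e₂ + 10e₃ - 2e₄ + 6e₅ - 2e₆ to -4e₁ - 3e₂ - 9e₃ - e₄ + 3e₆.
39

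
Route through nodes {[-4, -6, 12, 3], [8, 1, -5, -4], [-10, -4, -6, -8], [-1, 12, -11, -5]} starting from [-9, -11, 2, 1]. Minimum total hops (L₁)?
114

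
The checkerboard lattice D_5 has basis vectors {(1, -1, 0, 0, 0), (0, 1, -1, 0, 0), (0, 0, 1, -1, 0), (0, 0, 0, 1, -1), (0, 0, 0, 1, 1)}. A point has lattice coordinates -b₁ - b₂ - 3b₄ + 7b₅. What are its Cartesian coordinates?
(-1, 0, 1, 4, 10)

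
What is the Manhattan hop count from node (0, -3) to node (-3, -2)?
4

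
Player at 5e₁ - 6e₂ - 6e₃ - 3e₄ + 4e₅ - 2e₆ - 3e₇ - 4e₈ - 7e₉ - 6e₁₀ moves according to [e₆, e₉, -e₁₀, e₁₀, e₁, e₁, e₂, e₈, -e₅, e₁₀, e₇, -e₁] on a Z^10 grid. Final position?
(6, -5, -6, -3, 3, -1, -2, -3, -6, -5)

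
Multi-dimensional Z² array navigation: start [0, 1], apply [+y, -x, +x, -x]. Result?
(-1, 2)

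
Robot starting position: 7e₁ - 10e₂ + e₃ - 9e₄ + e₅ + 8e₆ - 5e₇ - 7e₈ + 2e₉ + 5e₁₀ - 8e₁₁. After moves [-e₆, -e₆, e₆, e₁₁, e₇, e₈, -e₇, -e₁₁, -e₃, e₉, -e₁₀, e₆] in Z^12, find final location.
(7, -10, 0, -9, 1, 8, -5, -6, 3, 4, -8, 0)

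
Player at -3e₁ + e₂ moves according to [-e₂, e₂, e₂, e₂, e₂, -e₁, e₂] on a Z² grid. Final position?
(-4, 5)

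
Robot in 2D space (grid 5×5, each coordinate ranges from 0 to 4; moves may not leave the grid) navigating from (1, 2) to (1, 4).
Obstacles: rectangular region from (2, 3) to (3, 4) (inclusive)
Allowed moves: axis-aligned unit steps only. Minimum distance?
2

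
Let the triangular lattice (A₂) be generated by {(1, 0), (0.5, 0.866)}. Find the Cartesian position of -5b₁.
(-5, 0)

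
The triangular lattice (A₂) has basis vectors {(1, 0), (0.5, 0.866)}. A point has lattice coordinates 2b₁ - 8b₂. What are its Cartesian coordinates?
(-2, -6.928)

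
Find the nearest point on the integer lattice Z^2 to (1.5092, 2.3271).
(2, 2)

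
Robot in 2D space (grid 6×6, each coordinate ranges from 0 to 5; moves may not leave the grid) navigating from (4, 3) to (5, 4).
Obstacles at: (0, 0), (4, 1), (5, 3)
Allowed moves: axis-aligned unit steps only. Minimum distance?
2
(one shortest path: (4, 3) → (4, 4) → (5, 4))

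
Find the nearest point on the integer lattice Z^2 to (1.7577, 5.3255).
(2, 5)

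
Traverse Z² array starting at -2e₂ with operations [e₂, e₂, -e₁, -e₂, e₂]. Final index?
(-1, 0)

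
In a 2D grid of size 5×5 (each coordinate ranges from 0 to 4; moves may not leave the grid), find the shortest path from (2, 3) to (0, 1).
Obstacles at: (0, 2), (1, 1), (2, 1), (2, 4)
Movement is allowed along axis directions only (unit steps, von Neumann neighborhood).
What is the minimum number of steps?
8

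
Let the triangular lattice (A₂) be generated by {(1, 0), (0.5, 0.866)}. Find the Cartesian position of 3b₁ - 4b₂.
(1, -3.464)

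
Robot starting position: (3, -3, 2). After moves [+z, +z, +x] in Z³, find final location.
(4, -3, 4)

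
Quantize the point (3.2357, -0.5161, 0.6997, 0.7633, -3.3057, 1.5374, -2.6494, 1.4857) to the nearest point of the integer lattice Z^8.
(3, -1, 1, 1, -3, 2, -3, 1)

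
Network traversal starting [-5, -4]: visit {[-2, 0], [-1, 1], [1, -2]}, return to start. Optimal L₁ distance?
22
(one optimal route: (-5, -4) → (-2, 0) → (-1, 1) → (1, -2) → (-5, -4))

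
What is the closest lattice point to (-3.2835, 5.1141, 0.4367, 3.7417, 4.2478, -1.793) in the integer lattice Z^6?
(-3, 5, 0, 4, 4, -2)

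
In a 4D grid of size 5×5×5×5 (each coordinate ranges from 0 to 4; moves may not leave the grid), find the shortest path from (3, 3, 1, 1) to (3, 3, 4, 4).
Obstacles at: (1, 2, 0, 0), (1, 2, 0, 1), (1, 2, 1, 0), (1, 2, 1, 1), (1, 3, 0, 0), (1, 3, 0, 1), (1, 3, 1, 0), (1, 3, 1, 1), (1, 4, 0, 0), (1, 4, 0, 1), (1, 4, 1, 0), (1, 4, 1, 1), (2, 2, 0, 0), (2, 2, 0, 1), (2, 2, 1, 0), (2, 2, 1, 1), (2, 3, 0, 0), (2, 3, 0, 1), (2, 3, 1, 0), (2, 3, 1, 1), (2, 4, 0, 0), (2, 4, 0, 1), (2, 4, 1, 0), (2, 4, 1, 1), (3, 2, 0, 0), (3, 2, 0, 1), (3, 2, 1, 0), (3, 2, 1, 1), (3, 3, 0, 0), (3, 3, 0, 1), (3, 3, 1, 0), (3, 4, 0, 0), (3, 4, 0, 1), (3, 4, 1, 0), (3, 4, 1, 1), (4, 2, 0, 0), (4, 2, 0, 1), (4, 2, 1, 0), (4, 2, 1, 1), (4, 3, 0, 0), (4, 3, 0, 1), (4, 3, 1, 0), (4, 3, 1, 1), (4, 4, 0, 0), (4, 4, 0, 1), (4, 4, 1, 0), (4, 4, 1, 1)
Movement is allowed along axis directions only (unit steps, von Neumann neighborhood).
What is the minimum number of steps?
6
(one shortest path: (3, 3, 1, 1) → (3, 3, 2, 1) → (3, 3, 3, 1) → (3, 3, 4, 1) → (3, 3, 4, 2) → (3, 3, 4, 3) → (3, 3, 4, 4))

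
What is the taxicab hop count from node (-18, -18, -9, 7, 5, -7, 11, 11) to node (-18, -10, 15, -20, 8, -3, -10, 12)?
88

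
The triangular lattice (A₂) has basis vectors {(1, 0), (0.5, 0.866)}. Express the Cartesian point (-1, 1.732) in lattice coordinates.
-2b₁ + 2b₂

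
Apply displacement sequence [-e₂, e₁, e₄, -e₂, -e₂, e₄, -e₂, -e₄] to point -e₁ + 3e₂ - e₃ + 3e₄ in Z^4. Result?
(0, -1, -1, 4)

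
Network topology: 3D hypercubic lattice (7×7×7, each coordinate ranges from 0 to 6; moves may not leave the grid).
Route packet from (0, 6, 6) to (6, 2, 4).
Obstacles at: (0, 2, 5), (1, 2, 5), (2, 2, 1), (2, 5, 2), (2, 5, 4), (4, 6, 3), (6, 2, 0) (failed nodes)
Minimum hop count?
12
(one shortest path: (0, 6, 6) → (1, 6, 6) → (2, 6, 6) → (3, 6, 6) → (4, 6, 6) → (5, 6, 6) → (6, 6, 6) → (6, 5, 6) → (6, 4, 6) → (6, 3, 6) → (6, 2, 6) → (6, 2, 5) → (6, 2, 4))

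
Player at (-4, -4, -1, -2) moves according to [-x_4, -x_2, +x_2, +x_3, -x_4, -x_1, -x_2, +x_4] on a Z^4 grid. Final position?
(-5, -5, 0, -3)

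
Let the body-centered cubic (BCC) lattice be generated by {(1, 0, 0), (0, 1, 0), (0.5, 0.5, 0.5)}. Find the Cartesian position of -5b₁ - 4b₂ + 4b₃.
(-3, -2, 2)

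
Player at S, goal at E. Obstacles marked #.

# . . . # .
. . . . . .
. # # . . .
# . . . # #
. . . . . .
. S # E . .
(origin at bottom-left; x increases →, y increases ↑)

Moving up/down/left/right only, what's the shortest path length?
4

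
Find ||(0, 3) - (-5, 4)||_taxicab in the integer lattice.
6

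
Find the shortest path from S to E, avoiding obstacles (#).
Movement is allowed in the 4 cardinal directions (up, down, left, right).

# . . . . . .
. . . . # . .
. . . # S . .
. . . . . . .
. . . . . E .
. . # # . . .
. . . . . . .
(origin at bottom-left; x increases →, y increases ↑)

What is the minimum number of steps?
3
(one shortest path: (4, 4) → (5, 4) → (5, 3) → (5, 2))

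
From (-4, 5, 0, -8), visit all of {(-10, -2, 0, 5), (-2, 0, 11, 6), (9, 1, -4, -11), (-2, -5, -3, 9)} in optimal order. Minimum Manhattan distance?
102
(one optimal route: (-4, 5, 0, -8) → (9, 1, -4, -11) → (-2, -5, -3, 9) → (-10, -2, 0, 5) → (-2, 0, 11, 6))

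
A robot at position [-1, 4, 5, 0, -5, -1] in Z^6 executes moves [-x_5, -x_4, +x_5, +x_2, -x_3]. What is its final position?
(-1, 5, 4, -1, -5, -1)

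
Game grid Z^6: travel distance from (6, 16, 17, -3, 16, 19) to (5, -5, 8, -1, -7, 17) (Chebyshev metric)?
23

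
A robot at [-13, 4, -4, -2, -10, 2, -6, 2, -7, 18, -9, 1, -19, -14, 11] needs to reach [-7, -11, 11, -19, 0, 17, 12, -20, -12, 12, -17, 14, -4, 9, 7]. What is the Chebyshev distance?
23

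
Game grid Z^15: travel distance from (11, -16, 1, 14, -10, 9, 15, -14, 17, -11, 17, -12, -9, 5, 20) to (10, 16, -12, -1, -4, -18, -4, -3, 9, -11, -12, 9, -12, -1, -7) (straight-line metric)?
69.1809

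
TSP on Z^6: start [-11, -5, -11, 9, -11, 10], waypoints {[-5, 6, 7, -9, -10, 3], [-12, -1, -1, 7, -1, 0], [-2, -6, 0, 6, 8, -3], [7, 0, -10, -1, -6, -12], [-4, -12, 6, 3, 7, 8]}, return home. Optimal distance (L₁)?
272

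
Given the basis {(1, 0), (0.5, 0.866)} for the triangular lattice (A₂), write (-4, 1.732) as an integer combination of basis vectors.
-5b₁ + 2b₂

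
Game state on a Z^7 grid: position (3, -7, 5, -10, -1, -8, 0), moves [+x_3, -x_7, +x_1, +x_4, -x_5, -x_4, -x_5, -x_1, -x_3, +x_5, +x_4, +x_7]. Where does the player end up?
(3, -7, 5, -9, -2, -8, 0)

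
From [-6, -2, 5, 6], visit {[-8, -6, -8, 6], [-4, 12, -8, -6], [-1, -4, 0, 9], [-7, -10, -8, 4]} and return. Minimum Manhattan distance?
118
(one optimal route: (-6, -2, 5, 6) → (-8, -6, -8, 6) → (-7, -10, -8, 4) → (-4, 12, -8, -6) → (-1, -4, 0, 9) → (-6, -2, 5, 6))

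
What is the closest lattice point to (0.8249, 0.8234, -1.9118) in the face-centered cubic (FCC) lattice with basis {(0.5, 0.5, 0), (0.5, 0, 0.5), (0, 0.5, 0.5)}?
(1, 1, -2)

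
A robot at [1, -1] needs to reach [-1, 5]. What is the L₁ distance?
8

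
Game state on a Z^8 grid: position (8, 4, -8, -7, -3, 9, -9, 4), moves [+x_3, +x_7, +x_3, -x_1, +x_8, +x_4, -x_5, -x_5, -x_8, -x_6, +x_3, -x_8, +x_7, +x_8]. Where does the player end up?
(7, 4, -5, -6, -5, 8, -7, 4)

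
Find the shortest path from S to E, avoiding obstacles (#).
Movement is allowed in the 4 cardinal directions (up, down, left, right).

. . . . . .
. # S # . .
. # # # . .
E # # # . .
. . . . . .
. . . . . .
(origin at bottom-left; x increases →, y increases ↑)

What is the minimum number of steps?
6
(one shortest path: (2, 4) → (2, 5) → (1, 5) → (0, 5) → (0, 4) → (0, 3) → (0, 2))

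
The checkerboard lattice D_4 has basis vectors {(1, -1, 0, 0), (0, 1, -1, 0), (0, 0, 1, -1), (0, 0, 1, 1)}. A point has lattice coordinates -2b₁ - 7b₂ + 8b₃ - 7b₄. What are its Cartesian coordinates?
(-2, -5, 8, -15)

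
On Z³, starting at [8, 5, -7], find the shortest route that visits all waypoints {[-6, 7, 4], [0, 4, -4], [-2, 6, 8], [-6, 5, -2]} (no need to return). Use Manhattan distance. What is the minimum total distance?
38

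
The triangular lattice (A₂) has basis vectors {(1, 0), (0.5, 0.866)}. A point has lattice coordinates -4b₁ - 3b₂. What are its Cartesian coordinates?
(-5.5, -2.598)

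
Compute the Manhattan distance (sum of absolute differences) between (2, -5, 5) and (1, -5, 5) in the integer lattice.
1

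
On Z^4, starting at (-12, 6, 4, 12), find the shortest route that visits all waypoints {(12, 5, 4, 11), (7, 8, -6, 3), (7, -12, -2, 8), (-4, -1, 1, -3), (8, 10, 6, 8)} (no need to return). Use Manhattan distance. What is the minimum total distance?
125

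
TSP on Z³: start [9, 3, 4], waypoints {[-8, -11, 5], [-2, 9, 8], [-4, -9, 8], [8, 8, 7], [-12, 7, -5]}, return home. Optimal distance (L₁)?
116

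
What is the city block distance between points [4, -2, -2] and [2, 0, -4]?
6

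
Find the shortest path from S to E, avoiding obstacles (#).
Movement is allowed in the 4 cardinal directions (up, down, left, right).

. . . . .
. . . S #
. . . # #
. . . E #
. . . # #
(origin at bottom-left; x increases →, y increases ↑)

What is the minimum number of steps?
4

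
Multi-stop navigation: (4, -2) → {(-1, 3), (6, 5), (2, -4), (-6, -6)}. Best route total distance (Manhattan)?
37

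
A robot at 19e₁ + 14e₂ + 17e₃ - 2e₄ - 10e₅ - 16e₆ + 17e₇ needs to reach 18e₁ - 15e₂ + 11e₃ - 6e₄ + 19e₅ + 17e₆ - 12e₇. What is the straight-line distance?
60.5392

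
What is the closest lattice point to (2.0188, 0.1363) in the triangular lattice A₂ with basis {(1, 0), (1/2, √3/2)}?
(2, 0)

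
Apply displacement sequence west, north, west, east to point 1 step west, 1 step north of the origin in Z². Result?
(-2, 2)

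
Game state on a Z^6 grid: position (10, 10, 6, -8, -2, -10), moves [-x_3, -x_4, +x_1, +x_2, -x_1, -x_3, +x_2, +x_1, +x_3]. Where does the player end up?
(11, 12, 5, -9, -2, -10)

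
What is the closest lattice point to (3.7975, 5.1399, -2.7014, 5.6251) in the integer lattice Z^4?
(4, 5, -3, 6)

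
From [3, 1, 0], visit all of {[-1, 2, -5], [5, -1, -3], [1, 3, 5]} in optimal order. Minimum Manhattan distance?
31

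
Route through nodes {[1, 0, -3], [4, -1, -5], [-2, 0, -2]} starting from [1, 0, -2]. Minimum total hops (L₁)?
13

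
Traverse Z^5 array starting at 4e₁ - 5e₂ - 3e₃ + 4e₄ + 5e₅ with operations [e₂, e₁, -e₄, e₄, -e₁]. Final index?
(4, -4, -3, 4, 5)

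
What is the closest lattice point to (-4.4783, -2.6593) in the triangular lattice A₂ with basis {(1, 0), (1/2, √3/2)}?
(-4.5, -2.598)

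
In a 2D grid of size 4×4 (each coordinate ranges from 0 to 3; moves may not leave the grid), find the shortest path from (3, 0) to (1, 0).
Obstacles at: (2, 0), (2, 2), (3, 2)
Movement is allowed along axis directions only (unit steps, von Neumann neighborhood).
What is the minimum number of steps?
4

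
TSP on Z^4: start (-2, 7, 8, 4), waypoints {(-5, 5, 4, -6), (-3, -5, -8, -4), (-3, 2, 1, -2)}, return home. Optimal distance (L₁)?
82
(one optimal route: (-2, 7, 8, 4) → (-5, 5, 4, -6) → (-3, -5, -8, -4) → (-3, 2, 1, -2) → (-2, 7, 8, 4))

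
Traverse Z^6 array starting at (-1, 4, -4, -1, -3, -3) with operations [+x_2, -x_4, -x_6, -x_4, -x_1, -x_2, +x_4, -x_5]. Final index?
(-2, 4, -4, -2, -4, -4)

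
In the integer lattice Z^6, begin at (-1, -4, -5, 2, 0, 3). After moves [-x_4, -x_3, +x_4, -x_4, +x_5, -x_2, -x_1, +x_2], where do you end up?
(-2, -4, -6, 1, 1, 3)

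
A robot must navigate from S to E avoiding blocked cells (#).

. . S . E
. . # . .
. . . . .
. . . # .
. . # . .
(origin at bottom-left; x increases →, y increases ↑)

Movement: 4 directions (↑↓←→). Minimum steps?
2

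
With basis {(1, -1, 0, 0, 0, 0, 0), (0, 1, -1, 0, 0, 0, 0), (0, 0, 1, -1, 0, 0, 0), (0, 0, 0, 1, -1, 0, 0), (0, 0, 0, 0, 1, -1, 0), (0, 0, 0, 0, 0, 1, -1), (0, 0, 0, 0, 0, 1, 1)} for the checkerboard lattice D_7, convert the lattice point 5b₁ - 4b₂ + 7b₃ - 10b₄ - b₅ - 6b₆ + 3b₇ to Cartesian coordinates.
(5, -9, 11, -17, 9, -2, 9)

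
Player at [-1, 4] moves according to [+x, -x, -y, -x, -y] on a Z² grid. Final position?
(-2, 2)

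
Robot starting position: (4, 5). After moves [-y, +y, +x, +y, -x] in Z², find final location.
(4, 6)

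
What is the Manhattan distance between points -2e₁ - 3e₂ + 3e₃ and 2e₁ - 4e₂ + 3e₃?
5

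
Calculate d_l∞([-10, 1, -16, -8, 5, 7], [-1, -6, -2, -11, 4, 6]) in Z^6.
14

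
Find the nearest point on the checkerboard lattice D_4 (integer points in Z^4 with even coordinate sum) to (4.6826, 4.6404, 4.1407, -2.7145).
(5, 4, 4, -3)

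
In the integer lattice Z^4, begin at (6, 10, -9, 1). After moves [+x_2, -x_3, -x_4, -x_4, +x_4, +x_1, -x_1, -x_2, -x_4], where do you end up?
(6, 10, -10, -1)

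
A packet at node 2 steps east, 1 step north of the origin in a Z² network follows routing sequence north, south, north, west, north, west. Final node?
(0, 3)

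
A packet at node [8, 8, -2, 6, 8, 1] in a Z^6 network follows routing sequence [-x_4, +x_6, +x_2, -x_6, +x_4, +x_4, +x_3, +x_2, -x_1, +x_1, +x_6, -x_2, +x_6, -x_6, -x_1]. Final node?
(7, 9, -1, 7, 8, 2)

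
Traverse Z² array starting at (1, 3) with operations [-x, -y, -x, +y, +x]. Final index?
(0, 3)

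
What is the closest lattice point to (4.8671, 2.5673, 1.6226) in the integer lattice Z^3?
(5, 3, 2)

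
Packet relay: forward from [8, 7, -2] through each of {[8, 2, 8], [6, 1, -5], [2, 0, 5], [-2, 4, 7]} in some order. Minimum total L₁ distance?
48
(one optimal route: (8, 7, -2) → (6, 1, -5) → (8, 2, 8) → (2, 0, 5) → (-2, 4, 7))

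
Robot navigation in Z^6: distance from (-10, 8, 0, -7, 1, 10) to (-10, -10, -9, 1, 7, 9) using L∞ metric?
18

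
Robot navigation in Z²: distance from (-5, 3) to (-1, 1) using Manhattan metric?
6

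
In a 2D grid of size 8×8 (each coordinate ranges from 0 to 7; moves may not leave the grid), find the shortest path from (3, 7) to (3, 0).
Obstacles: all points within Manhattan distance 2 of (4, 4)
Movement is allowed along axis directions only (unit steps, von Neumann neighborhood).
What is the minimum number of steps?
11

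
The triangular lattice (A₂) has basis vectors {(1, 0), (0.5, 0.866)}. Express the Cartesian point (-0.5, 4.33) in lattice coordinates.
-3b₁ + 5b₂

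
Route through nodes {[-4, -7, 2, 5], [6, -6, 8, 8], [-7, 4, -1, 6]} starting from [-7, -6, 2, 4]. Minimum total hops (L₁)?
53
(one optimal route: (-7, -6, 2, 4) → (-7, 4, -1, 6) → (-4, -7, 2, 5) → (6, -6, 8, 8))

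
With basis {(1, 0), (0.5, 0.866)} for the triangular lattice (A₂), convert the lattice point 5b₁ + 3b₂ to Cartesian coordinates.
(6.5, 2.598)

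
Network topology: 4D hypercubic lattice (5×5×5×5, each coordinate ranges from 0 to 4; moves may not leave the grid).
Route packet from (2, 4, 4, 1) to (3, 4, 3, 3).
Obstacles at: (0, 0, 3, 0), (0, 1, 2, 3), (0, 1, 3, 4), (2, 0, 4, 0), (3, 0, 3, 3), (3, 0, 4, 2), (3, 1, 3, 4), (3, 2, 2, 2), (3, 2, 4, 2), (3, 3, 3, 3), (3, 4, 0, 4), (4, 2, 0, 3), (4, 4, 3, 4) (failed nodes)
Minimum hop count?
4
(one shortest path: (2, 4, 4, 1) → (3, 4, 4, 1) → (3, 4, 3, 1) → (3, 4, 3, 2) → (3, 4, 3, 3))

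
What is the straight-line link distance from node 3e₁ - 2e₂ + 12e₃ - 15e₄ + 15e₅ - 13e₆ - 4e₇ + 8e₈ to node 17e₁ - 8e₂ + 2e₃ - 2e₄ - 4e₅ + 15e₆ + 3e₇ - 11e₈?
45.3431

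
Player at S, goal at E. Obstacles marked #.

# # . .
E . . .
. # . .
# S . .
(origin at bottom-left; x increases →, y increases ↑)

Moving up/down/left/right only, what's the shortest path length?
5
(one shortest path: (1, 0) → (2, 0) → (2, 1) → (2, 2) → (1, 2) → (0, 2))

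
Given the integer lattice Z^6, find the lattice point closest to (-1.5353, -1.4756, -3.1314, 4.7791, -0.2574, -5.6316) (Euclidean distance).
(-2, -1, -3, 5, 0, -6)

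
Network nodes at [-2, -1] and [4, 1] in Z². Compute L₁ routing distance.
8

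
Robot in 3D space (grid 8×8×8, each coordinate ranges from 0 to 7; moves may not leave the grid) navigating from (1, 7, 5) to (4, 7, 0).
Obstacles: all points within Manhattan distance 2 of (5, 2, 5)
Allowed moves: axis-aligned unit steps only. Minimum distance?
8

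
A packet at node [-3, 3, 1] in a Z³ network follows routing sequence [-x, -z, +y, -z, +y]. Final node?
(-4, 5, -1)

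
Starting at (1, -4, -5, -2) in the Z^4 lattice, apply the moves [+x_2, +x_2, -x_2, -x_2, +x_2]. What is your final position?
(1, -3, -5, -2)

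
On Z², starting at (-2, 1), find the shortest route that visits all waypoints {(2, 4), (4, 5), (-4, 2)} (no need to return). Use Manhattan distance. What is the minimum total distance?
14
(one optimal route: (-2, 1) → (-4, 2) → (2, 4) → (4, 5))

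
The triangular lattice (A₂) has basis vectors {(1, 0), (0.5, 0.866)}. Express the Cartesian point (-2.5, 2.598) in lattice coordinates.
-4b₁ + 3b₂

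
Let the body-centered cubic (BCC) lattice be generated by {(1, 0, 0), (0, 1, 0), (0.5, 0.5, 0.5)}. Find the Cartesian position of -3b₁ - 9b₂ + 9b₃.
(1.5, -4.5, 4.5)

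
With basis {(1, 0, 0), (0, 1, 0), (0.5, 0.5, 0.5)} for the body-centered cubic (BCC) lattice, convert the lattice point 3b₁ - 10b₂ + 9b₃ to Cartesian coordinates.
(7.5, -5.5, 4.5)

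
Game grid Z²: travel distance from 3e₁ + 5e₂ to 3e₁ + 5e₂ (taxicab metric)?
0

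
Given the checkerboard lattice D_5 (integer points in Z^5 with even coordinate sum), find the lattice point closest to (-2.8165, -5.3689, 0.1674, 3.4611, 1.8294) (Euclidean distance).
(-3, -5, 0, 4, 2)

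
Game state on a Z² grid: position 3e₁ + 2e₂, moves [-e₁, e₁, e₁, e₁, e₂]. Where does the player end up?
(5, 3)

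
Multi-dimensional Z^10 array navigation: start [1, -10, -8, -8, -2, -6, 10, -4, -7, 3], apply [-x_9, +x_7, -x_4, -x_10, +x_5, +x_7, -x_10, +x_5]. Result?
(1, -10, -8, -9, 0, -6, 12, -4, -8, 1)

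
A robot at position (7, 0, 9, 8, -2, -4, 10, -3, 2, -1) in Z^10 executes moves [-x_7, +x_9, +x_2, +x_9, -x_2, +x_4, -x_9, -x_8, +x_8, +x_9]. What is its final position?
(7, 0, 9, 9, -2, -4, 9, -3, 4, -1)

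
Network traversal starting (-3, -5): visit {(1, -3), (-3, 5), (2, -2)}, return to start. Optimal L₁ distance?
30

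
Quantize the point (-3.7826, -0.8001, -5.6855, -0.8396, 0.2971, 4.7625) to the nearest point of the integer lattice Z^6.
(-4, -1, -6, -1, 0, 5)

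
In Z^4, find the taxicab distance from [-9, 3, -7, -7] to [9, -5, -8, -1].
33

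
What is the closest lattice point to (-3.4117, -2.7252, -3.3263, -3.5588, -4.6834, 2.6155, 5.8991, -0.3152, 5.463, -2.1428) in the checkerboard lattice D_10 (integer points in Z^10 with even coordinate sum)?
(-3, -3, -3, -4, -5, 3, 6, 0, 5, -2)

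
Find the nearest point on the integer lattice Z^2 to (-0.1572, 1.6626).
(0, 2)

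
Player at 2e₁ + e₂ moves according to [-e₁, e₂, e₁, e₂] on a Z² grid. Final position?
(2, 3)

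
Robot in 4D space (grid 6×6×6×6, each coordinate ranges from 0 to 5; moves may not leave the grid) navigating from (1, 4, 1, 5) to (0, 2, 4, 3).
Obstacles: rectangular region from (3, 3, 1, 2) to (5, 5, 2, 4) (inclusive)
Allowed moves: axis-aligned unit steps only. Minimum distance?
8
(one shortest path: (1, 4, 1, 5) → (0, 4, 1, 5) → (0, 3, 1, 5) → (0, 2, 1, 5) → (0, 2, 2, 5) → (0, 2, 3, 5) → (0, 2, 4, 5) → (0, 2, 4, 4) → (0, 2, 4, 3))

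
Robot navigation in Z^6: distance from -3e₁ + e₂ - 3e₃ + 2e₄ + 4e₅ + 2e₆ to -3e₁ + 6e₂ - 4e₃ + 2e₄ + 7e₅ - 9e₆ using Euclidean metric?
12.49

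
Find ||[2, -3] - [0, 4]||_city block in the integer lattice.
9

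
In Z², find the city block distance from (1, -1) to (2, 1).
3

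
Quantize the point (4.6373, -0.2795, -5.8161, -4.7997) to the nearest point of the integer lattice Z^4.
(5, 0, -6, -5)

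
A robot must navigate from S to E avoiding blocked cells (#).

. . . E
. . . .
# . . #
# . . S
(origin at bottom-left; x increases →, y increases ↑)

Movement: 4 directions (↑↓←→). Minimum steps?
5
(one shortest path: (3, 0) → (2, 0) → (2, 1) → (2, 2) → (3, 2) → (3, 3))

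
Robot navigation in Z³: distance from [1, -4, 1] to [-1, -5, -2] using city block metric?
6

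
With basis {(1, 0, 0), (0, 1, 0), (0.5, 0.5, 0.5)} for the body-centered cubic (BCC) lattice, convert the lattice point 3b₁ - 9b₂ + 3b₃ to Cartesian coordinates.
(4.5, -7.5, 1.5)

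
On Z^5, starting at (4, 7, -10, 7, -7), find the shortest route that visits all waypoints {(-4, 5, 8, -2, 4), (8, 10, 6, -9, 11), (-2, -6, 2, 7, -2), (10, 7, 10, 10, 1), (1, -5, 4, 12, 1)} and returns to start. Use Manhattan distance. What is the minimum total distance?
194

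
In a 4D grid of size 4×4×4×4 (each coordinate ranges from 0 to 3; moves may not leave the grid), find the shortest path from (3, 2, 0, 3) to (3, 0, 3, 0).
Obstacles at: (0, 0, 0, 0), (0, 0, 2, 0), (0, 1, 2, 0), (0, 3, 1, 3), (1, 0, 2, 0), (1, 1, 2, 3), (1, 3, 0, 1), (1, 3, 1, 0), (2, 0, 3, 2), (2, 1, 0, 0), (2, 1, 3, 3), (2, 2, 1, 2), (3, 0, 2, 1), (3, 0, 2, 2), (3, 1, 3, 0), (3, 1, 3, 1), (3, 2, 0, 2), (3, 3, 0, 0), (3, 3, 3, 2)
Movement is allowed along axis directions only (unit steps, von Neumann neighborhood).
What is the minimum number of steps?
8
(one shortest path: (3, 2, 0, 3) → (3, 1, 0, 3) → (3, 0, 0, 3) → (3, 0, 1, 3) → (3, 0, 2, 3) → (3, 0, 3, 3) → (3, 0, 3, 2) → (3, 0, 3, 1) → (3, 0, 3, 0))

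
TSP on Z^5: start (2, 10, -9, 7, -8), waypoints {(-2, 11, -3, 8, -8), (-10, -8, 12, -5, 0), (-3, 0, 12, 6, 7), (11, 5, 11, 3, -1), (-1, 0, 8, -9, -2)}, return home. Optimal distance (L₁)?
194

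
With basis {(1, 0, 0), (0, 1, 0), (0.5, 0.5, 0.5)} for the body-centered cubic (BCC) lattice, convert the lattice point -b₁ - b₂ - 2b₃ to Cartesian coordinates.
(-2, -2, -1)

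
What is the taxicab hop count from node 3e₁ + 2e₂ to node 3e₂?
4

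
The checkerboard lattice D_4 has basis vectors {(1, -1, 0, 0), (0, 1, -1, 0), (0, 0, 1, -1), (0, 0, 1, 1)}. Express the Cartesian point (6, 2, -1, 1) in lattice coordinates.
6b₁ + 8b₂ + 3b₃ + 4b₄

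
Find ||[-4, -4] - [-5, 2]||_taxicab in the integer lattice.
7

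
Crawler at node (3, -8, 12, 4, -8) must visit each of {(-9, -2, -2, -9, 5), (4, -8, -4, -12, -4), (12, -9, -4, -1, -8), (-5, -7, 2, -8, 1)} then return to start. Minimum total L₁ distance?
146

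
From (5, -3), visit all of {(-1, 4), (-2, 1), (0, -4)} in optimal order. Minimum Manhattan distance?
17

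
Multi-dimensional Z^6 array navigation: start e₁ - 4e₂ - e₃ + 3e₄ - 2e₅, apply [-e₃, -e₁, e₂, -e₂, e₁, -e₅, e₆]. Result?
(1, -4, -2, 3, -3, 1)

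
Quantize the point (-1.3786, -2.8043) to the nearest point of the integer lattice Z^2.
(-1, -3)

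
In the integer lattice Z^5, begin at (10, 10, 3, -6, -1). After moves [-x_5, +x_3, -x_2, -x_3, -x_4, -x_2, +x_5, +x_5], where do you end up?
(10, 8, 3, -7, 0)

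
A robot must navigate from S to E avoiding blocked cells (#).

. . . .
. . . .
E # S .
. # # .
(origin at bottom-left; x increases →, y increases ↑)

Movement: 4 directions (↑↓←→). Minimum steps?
4
(one shortest path: (2, 1) → (2, 2) → (1, 2) → (0, 2) → (0, 1))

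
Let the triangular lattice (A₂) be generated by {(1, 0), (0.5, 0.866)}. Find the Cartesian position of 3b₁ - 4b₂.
(1, -3.464)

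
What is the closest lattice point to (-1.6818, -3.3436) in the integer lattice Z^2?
(-2, -3)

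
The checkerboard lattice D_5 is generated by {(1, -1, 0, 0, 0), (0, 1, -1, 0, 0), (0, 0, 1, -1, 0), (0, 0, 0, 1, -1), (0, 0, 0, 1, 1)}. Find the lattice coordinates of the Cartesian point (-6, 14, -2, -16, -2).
-6b₁ + 8b₂ + 6b₃ - 4b₄ - 6b₅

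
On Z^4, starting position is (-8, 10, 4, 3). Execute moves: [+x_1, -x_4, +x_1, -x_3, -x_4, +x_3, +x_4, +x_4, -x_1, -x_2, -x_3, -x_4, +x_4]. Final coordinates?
(-7, 9, 3, 3)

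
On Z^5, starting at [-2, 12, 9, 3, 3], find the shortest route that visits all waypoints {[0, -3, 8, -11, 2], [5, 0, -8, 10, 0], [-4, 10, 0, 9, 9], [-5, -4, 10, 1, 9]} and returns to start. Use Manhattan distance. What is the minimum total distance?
164
(one optimal route: (-2, 12, 9, 3, 3) → (-4, 10, 0, 9, 9) → (5, 0, -8, 10, 0) → (0, -3, 8, -11, 2) → (-5, -4, 10, 1, 9) → (-2, 12, 9, 3, 3))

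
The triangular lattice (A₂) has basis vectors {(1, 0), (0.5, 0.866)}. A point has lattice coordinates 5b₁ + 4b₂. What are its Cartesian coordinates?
(7, 3.464)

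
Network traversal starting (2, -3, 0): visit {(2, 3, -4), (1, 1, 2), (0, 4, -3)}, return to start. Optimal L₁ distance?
30
(one optimal route: (2, -3, 0) → (2, 3, -4) → (0, 4, -3) → (1, 1, 2) → (2, -3, 0))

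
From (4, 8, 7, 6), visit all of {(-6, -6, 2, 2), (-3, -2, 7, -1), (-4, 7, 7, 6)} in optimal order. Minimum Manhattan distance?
41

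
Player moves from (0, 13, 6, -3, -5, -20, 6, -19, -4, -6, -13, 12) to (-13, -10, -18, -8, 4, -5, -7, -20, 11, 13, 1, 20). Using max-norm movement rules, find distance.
24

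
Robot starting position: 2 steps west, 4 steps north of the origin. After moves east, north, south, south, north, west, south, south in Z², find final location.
(-2, 2)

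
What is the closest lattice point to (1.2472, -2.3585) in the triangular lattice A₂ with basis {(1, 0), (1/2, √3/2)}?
(1.5, -2.598)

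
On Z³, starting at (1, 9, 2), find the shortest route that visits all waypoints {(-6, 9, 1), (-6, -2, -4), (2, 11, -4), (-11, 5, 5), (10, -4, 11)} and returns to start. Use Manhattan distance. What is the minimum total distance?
120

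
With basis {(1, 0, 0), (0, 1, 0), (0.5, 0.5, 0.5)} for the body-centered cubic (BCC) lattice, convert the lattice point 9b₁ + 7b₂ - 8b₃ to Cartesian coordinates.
(5, 3, -4)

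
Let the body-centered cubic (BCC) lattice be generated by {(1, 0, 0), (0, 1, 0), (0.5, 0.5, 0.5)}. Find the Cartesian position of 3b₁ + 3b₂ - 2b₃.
(2, 2, -1)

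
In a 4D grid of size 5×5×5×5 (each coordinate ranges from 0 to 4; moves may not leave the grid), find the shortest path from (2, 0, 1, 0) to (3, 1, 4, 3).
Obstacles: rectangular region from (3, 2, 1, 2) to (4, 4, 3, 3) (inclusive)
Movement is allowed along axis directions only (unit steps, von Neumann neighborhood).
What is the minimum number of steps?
8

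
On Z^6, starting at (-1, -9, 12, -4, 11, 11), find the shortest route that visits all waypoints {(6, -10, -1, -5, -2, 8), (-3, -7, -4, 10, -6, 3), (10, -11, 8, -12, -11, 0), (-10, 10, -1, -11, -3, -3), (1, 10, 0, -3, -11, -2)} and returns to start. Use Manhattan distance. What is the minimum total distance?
270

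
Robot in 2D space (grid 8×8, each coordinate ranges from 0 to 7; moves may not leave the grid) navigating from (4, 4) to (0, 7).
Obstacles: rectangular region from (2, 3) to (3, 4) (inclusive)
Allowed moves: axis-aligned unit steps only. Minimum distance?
7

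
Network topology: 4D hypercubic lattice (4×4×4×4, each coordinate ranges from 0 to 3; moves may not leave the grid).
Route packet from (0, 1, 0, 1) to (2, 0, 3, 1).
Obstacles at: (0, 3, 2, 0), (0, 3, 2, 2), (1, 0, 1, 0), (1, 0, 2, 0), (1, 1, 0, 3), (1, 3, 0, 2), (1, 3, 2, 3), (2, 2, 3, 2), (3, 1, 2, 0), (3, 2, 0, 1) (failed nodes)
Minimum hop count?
6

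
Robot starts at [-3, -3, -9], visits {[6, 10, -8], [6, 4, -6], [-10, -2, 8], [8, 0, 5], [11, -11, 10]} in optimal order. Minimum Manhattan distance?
99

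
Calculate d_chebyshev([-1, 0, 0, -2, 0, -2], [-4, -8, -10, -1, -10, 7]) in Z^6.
10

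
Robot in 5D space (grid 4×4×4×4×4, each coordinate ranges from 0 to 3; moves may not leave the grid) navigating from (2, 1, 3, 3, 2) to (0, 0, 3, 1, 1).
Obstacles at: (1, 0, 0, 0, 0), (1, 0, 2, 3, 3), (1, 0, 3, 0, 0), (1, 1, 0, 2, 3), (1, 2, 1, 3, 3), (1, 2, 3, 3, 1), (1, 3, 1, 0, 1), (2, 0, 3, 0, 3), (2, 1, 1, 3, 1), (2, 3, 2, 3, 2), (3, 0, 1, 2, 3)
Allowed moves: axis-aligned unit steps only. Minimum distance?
6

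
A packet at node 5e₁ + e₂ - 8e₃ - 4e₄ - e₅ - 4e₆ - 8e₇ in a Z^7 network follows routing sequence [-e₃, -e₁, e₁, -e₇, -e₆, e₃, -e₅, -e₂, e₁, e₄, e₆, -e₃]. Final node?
(6, 0, -9, -3, -2, -4, -9)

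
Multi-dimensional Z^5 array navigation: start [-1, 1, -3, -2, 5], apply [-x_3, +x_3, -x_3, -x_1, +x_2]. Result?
(-2, 2, -4, -2, 5)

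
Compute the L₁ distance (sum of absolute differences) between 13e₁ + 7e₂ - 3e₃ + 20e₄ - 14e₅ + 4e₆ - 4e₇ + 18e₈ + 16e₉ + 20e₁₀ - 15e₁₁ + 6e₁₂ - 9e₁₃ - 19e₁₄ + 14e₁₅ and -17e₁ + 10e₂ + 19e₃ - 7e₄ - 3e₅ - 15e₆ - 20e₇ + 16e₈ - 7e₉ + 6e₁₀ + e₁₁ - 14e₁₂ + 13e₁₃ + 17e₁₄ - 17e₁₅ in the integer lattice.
292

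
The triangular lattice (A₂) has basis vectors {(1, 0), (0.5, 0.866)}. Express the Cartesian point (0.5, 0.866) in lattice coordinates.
b₂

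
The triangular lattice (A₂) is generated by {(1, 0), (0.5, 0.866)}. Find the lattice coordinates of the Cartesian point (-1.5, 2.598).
-3b₁ + 3b₂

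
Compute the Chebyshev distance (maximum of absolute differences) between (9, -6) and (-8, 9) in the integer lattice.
17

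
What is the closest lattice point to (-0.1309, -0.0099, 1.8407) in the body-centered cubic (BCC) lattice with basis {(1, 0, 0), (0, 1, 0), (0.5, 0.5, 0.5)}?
(0, 0, 2)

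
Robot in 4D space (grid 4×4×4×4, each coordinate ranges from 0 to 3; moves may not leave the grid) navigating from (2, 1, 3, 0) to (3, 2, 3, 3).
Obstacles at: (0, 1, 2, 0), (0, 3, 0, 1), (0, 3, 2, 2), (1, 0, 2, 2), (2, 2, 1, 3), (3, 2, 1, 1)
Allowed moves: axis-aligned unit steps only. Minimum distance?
5
(one shortest path: (2, 1, 3, 0) → (3, 1, 3, 0) → (3, 2, 3, 0) → (3, 2, 3, 1) → (3, 2, 3, 2) → (3, 2, 3, 3))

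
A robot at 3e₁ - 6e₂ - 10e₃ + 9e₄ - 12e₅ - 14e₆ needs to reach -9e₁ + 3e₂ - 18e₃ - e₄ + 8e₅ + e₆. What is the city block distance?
74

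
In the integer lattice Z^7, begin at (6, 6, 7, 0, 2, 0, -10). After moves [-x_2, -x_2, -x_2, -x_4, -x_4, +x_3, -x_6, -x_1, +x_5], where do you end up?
(5, 3, 8, -2, 3, -1, -10)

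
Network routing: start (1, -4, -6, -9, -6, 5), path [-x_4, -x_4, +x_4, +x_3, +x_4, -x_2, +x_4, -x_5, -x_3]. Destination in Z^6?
(1, -5, -6, -8, -7, 5)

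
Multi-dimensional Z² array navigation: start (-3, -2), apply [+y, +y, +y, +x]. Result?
(-2, 1)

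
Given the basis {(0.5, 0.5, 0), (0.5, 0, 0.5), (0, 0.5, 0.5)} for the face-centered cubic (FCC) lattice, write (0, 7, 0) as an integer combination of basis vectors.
7b₁ - 7b₂ + 7b₃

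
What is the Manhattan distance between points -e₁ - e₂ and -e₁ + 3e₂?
4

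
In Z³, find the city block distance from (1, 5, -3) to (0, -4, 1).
14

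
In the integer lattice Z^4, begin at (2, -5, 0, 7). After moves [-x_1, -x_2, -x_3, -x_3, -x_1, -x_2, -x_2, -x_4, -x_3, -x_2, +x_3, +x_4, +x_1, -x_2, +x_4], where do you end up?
(1, -10, -2, 8)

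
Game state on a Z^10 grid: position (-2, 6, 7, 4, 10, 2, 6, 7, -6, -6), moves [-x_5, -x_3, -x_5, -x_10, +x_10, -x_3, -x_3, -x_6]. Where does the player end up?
(-2, 6, 4, 4, 8, 1, 6, 7, -6, -6)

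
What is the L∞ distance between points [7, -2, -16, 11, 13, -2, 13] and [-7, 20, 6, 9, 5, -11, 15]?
22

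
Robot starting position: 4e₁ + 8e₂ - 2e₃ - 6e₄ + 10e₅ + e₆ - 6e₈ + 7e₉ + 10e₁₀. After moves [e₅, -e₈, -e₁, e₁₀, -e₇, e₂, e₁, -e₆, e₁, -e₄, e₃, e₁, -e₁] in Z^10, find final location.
(5, 9, -1, -7, 11, 0, -1, -7, 7, 11)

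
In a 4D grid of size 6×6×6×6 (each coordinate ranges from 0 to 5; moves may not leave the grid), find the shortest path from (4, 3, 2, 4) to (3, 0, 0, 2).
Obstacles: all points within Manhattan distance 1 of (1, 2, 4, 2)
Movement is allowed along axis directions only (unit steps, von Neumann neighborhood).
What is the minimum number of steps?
8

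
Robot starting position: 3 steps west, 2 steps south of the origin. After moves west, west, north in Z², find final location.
(-5, -1)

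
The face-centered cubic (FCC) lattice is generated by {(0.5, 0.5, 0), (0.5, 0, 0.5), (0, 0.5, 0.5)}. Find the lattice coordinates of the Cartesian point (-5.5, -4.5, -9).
-b₁ - 10b₂ - 8b₃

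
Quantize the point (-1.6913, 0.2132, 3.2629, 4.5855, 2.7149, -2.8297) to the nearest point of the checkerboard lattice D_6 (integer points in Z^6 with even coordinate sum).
(-2, 0, 3, 5, 3, -3)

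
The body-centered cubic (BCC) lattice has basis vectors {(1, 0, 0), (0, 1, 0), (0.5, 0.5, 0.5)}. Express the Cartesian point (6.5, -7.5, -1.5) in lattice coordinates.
8b₁ - 6b₂ - 3b₃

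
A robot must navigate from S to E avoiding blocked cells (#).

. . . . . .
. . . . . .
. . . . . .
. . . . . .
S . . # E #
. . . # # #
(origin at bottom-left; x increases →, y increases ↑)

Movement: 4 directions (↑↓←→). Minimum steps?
6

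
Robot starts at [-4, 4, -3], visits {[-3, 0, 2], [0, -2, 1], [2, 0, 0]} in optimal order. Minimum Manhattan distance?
21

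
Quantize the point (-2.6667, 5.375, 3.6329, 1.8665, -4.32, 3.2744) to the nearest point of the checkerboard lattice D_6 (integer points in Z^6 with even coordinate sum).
(-3, 6, 4, 2, -4, 3)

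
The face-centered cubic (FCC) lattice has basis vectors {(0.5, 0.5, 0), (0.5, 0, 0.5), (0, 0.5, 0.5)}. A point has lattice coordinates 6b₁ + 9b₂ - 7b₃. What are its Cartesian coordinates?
(7.5, -0.5, 1)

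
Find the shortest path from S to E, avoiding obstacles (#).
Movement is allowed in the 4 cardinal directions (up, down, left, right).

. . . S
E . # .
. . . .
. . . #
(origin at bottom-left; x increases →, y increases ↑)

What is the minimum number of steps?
4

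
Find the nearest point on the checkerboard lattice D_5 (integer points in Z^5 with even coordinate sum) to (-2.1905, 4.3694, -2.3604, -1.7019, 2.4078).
(-2, 4, -2, -2, 2)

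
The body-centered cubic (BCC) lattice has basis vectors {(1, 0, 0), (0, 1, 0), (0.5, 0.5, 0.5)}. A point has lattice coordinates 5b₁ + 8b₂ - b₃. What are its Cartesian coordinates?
(4.5, 7.5, -0.5)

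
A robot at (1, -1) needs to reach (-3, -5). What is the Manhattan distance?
8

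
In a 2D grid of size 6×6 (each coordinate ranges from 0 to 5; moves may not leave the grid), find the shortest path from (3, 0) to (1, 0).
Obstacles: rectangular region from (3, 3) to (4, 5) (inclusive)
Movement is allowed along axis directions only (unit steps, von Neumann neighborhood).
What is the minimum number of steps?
2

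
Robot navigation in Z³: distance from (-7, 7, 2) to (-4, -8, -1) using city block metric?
21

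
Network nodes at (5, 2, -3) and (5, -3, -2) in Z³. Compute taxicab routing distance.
6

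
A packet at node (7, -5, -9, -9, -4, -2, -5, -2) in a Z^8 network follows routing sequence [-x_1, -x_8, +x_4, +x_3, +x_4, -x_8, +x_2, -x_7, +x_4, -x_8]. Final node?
(6, -4, -8, -6, -4, -2, -6, -5)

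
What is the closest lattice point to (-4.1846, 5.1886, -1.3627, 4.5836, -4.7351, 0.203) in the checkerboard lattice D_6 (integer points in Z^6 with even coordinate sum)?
(-4, 5, -1, 5, -5, 0)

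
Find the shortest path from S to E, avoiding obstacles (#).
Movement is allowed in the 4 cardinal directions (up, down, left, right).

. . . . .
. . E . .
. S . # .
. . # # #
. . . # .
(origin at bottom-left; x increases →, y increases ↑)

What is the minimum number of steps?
2
(one shortest path: (1, 2) → (2, 2) → (2, 3))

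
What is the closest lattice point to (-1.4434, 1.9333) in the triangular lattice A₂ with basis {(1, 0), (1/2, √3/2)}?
(-1, 1.732)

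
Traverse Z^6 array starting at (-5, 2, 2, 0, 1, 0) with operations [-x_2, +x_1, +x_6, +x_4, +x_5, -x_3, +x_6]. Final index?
(-4, 1, 1, 1, 2, 2)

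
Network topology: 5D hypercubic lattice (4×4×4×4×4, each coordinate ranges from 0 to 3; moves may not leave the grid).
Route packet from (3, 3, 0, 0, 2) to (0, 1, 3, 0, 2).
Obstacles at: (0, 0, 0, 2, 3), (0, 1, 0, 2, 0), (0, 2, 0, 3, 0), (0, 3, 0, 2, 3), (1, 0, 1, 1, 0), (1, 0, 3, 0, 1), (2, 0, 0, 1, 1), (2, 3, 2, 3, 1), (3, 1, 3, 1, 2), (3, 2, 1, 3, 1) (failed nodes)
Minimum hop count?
8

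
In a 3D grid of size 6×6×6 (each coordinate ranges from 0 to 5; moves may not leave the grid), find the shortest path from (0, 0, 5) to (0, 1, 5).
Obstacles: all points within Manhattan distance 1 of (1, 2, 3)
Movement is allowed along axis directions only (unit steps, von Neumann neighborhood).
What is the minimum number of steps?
1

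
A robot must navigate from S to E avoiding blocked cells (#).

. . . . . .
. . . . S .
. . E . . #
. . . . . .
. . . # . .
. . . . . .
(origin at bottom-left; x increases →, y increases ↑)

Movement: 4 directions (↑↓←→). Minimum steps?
3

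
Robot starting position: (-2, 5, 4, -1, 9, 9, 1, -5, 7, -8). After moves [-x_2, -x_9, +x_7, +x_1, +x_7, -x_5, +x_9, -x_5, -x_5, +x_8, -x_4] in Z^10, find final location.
(-1, 4, 4, -2, 6, 9, 3, -4, 7, -8)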